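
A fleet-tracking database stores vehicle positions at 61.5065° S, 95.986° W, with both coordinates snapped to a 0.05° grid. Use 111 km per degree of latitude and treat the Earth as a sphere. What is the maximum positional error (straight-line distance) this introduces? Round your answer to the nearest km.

3 km

With a 0.05° grid the true value lies within half a step, ±0.05°/2 = ±0.025°, of the stored one.
Latitude error → 0.025 × 111000 = 2775 m along the meridian.
Longitude error → 0.025 × 111000 × cos 61.5065° = 0.025 × 111000 × 0.4771 ≈ 1323.84 m.
Worst case both components are at the extreme and orthogonal: √(2775² + 1323.84²) ≈ 3074.6 m.
That is 3074.6 m = 3.0746 km.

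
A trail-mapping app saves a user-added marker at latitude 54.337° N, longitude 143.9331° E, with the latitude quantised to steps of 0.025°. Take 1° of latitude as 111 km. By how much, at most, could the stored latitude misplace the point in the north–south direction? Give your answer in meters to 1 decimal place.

With a 0.025° grid the true value lies within half a step, ±0.025°/2 = ±0.0125°, of the stored one.
North–south distance: 0.0125° × 111000 m/° = 1387.5 m.

1387.5 meters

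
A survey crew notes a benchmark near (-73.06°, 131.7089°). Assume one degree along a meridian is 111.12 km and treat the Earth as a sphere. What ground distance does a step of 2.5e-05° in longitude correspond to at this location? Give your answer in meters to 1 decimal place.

2.5e-05° of longitude at 73.06° is 2.5e-05 × 111120 × cos 73.06° ≈ 2.5e-05 × 32377 = 0.809426 m.

0.8 meters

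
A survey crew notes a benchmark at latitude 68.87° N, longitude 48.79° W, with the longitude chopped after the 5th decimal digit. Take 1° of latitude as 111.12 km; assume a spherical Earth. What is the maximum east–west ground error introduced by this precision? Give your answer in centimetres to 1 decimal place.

40.1 centimetres

Truncating at 5 decimal places can drop up to a full unit in the last place, so the longitude may be off by as much as 1e-05°.
At latitude 68.87° a degree of longitude spans 111120 m × cos 68.87° = 111120 × 0.3605 ≈ 40057.1 m.
So at most 1e-05° × 40057.1 ≈ 0.400571 m east–west.
That is 0.400571 m = 40.057 cm.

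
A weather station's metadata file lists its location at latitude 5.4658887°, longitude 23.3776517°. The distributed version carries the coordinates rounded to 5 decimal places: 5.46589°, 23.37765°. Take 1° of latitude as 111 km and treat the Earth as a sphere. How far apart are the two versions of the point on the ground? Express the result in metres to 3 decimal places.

0.237 metres

The latitude changed by -0.0000013° and the longitude by +0.0000017°.
North–south shift: -0.0000013 × 111000 = -0.1443 m.
E–W at 5.46589°: 0.0000017° × 111000 × cos 5.46589° = 0.0000017 × 111000 × 0.9955 ≈ 0.187842 m.
Hypotenuse of the two orthogonal shifts: √(0.1443² + 0.187842²) = 0.236869 m.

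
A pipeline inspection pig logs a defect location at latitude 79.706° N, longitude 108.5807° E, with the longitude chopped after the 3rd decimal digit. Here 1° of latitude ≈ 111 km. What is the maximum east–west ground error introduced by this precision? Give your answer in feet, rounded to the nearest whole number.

65 feet

Truncating at 3 decimal places can drop up to a full unit in the last place, so the longitude may be off by as much as 0.001°.
At latitude 79.706° a degree of longitude spans 111000 m × cos 79.706° = 111000 × 0.1787 ≈ 19835.6 m.
So at most 0.001° × 19835.6 ≈ 19.8356 m east–west.
In feet: 19.8356 m ÷ 0.3048 ≈ 65.077 ft.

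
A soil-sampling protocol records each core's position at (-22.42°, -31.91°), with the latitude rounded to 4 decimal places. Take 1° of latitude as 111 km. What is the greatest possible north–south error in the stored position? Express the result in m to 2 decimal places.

5.55 m

Rounding to 4 decimal places leaves the latitude within ±5e-05° of the true value.
North–south distance: 5e-05° × 111000 m/° = 5.55 m.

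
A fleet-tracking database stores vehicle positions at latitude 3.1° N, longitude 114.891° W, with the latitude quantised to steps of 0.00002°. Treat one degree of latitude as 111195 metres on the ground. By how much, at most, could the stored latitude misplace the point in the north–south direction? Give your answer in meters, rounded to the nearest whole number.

1 meters

With a 0.00002° grid the true value lies within half a step, ±0.00002°/2 = ±1e-05°, of the stored one.
Along the meridian that is 1e-05° × 111195 m/° = 1.11195 m.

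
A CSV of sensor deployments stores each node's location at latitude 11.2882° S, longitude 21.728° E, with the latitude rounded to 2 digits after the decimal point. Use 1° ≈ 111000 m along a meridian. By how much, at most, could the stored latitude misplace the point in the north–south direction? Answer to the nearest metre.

Rounding to 2 decimal places leaves the latitude within ±0.005° of the true value.
North–south distance: 0.005° × 111000 m/° = 555 m.

555 metres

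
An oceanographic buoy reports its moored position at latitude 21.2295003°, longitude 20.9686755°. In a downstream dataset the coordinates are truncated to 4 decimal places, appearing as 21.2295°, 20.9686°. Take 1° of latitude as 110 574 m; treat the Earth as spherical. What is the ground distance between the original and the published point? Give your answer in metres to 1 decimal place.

7.8 metres

The latitude changed by +0.0000003° and the longitude by +0.0000755°.
N–S: 0.0000003° × 110574 m/° = 0.0331722 m.
East–west at this latitude: 0.0000755° × 110574 × cos 21.2295° ≈ 0.0000755 × 103070 = 7.7818 m.
Distance: √(0.0331722² + 7.7818²) ≈ 7.78187 m.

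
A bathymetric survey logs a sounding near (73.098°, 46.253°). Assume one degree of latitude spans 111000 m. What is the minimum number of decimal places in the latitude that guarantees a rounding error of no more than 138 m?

3 decimal places

One degree of latitude covers 111000 m.
N decimal places → at most half a unit in the last place, 0.5 × 10⁻ᴺ° = 111000/2 × 10⁻ᴺ m.
Need 0.5 × 111000 × 10⁻ᴺ ≤ 138 → 10⁻ᴺ ≤ 2.486e-03, so N ≥ 2.60.
N = 2 would give 555 m (too coarse); N = 3 gives 55.5 m ≤ 138 m.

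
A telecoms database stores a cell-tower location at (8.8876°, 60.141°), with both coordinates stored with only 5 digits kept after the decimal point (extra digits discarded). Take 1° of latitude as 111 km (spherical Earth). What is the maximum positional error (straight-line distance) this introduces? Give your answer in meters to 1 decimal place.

Truncating at 5 decimal places can drop up to a full unit in the last place, so each coordinate may be off by as much as 1e-05°.
North–south component: 1e-05° × 111000 = 1.11 m.
Longitude error → 1e-05 × 111000 × cos 8.8876° = 1e-05 × 111000 × 0.9880 ≈ 1.09667 m.
The two errors are perpendicular, so the maximum displacement is √(1.11² + 1.09667²) ≈ 1.56038 m.

1.6 meters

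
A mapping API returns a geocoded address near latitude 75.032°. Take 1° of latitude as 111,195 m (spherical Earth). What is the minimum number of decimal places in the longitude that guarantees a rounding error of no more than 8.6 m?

At 75.032° one degree of longitude covers 111195 × cos 75.032° ≈ 111195 × 0.2583 ≈ 28719.4 m.
Rounding to N decimal places gives at most 0.5 × 10⁻ᴺ degrees of error, i.e. 0.5 × 10⁻ᴺ × 28719.4 m.
Need 0.5 × 28719.4 × 10⁻ᴺ ≤ 8.6 → 10⁻ᴺ ≤ 5.989e-04, so N ≥ 3.22.
At 3 places the error can reach 14.4 m, but 4 places keeps it to 1.44 m.

4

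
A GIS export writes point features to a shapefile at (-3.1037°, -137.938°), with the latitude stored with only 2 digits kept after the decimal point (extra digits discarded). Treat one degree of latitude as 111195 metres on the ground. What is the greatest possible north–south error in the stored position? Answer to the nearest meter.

1112 meters

Truncating at 2 decimal places can drop up to a full unit in the last place, so the latitude may be off by as much as 0.01°.
Along the meridian that is 0.01° × 111195 m/° = 1111.95 m.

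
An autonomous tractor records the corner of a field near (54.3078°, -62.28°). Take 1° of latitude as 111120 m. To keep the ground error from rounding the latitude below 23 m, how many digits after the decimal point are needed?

One degree of latitude covers 111120 m.
N decimal places → at most half a unit in the last place, 0.5 × 10⁻ᴺ° = 111120/2 × 10⁻ᴺ m.
Setting 55560 × 10⁻ᴺ ≤ 23 gives 10ᴺ ≥ 2416, i.e. N ≥ 3.38.
N = 3 would give 55.6 m (too coarse); N = 4 gives 5.56 m ≤ 23 m.

4 decimal places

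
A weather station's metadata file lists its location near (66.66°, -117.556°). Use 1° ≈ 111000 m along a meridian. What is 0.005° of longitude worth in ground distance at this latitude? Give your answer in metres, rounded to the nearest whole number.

One degree of longitude here spans 111000 × cos 66.66° = 111000 × 0.3962 ≈ 43976.7 m; 0.005° of that is 219.884 m.

220 metres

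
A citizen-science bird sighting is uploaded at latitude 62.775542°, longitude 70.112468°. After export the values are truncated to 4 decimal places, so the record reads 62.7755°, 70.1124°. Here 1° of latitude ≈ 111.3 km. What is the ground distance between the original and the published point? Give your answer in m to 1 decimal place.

5.8 m

The latitude changed by +0.000042° and the longitude by +0.000068°.
N–S: 0.000042° × 111300 m/° = 4.6746 m.
East–west at this latitude: 0.000068° × 111300 × cos 62.7755° ≈ 0.000068 × 50917.3 = 3.46238 m.
Distance: √(4.6746² + 3.46238²) ≈ 5.81721 m.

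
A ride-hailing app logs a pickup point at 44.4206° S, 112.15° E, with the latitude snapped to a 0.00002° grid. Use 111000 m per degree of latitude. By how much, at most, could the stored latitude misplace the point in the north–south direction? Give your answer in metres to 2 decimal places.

With a 0.00002° grid the true value lies within half a step, ±0.00002°/2 = ±1e-05°, of the stored one.
North–south distance: 1e-05° × 111000 m/° = 1.11 m.

1.11 metres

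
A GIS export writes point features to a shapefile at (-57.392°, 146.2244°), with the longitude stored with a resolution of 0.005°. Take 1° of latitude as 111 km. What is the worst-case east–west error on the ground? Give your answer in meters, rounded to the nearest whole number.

With a 0.005° grid the true value lies within half a step, ±0.005°/2 = ±0.0025°, of the stored one.
At latitude 57.392° a degree of longitude spans 111000 m × cos 57.392° = 111000 × 0.5389 ≈ 59816.6 m.
So at most 0.0025° × 59816.6 ≈ 149.542 m east–west.

150 meters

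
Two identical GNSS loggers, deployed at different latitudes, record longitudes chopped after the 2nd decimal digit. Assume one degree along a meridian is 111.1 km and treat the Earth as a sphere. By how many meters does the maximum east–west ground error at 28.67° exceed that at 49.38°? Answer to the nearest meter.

Truncating at 2 decimal places can drop up to a full unit in the last place, so the longitude may be off by as much as 0.01°.
Error at 28.67° = 0.01° × 111100 × cos 28.67° ≈ 1111 × 0.8774 = 974.79 m.
Error at 49.38° = 0.01° × 111100 × cos 49.38° ≈ 1111 × 0.6510 = 723.3 m.
So the lower-latitude error exceeds the higher by 974.79 − 723.3 = 251.48 m.

251 meters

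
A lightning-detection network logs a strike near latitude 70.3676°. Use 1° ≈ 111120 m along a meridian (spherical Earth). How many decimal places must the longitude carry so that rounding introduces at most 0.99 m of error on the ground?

At 70.3676° one degree of longitude covers 111120 × cos 70.3676° ≈ 111120 × 0.3360 ≈ 37334.6 m.
Rounding to N decimal places gives at most 0.5 × 10⁻ᴺ degrees of error, i.e. 0.5 × 10⁻ᴺ × 37334.6 m.
Setting 18667.3 × 10⁻ᴺ ≤ 0.99 gives 10ᴺ ≥ 1.886e+04, i.e. N ≥ 4.28.
So 5 decimal places suffice (0.187 m); 4 would allow up to 1.87 m.

5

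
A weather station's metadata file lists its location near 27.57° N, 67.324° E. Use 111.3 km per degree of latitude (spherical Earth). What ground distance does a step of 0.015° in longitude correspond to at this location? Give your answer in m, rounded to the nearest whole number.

1480 m

0.015° of longitude at 27.57° is 0.015 × 111300 × cos 27.57° ≈ 0.015 × 98661.4 = 1479.92 m.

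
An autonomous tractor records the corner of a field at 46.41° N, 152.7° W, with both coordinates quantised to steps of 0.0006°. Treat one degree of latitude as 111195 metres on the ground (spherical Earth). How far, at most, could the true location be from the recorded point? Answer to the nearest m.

41 m

With a 0.0006° grid the true value lies within half a step, ±0.0006°/2 = ±0.0003°, of the stored one.
N–S: 0.0003° × 111195 m/° = 33.3585 m.
East–west component at 46.41°: 0.0003° × 111195 × cos 46.41° ≈ 0.0003 × 76668.2 ≈ 23.0005 m.
Combining orthogonally: (33.3585² + 23.0005²)^½ ≈ 40.5193 m.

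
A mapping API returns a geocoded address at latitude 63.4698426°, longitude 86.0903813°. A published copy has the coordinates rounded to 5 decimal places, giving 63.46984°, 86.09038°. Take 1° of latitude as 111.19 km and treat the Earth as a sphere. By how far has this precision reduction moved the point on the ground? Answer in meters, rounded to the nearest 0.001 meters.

0.296 meters

The latitude changed by +0.0000026° and the longitude by +0.0000013°.
N–S: 0.0000026° × 111190 m/° = 0.289094 m.
E–W at 63.4698°: 0.0000013° × 111190 × cos 63.4698° = 0.0000013 × 111190 × 0.4467 ≈ 0.0645646 m.
Distance: √(0.289094² + 0.0645646²) ≈ 0.296216 m.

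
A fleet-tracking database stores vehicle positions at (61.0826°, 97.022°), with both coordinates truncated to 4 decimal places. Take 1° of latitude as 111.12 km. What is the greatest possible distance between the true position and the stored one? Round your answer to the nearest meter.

12 meters

Truncating at 4 decimal places can drop up to a full unit in the last place, so each coordinate may be off by as much as 0.0001°.
North–south component: 0.0001° × 111120 = 11.112 m.
E–W at 61.0826°: 0.0001° × 111120 × cos 61.0826° = 0.0001 × 111120 × 0.4835 ≈ 5.37319 m.
Worst case both components are at the extreme and orthogonal: √(11.112² + 5.37319²) ≈ 12.3429 m.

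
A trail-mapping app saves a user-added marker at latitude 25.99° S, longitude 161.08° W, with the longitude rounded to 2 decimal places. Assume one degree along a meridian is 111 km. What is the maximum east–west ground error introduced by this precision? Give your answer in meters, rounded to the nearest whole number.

Rounding to 2 decimal places leaves the longitude within ±0.005° of the true value.
One degree of longitude at 25.99° is 111000 × cos 25.99° ≈ 111000 × 0.8989 = 99774.6 m.
So at most 0.005° × 99774.6 ≈ 498.873 m east–west.

499 meters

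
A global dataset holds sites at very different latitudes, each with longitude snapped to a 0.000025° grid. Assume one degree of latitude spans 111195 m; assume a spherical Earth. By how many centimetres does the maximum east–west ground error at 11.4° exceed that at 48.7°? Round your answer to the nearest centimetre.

With a 0.000025° grid the true value lies within half a step, ±0.000025°/2 = ±1.25e-05°, of the stored one.
At 11.4°: 1.25e-05° × 111195 × cos 11.4° = 1.25e-05 × 111195 × 0.9803 ≈ 1.3625 m.
Error at 48.7° = 1.25e-05° × 111195 × cos 48.7° ≈ 1.3899 × 0.6600 = 0.91736 m.
Difference: 1.3625 − 0.91736 = 0.44515 m.
That is 0.445155 m = 44.515 cm.

45 centimetres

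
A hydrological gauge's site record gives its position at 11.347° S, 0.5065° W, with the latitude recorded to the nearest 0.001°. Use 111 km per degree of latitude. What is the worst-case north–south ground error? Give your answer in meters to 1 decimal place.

Rounding to 3 decimal places leaves the latitude within ±0.0005° of the true value.
North–south distance: 0.0005° × 111000 m/° = 55.5 m.

55.5 meters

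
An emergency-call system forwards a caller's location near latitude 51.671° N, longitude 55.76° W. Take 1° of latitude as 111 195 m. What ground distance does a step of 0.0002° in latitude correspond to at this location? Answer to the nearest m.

22 m

Along a meridian 0.0002° is 0.0002 × 111195 = 22.239 m.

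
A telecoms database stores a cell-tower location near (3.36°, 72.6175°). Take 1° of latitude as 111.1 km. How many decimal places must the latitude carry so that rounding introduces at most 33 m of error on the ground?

One degree of latitude covers 111100 m.
Rounding to N decimal places gives at most 0.5 × 10⁻ᴺ degrees of error, i.e. 0.5 × 10⁻ᴺ × 111100 m.
Setting 55550 × 10⁻ᴺ ≤ 33 gives 10ᴺ ≥ 1683, i.e. N ≥ 3.23.
So 4 decimal places suffice (5.56 m); 3 would allow up to 55.6 m.

4 decimal places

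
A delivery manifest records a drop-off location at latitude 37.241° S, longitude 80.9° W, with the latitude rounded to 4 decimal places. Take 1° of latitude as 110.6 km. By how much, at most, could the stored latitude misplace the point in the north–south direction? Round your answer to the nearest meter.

6 meters

Rounding to 4 decimal places leaves the latitude within ±5e-05° of the true value.
Along the meridian that is 5e-05° × 110600 m/° = 5.53 m.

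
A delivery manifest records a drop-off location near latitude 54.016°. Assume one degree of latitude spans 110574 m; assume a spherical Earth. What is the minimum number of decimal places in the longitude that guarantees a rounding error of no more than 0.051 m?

At 54.016° one degree of longitude covers 110574 × cos 54.016° ≈ 110574 × 0.5876 ≈ 64968.8 m.
N decimal places → at most half a unit in the last place, 0.5 × 10⁻ᴺ° = 64968.8/2 × 10⁻ᴺ m.
Need 0.5 × 64968.8 × 10⁻ᴺ ≤ 0.051 → 10⁻ᴺ ≤ 1.570e-06, so N ≥ 5.80.
N = 5 would give 0.325 m (too coarse); N = 6 gives 0.0325 m ≤ 0.051 m.

6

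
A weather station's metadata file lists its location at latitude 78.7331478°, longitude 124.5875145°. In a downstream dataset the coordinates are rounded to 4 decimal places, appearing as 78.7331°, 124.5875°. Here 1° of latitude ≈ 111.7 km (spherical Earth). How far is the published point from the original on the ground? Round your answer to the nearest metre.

The latitude changed by +0.0000478° and the longitude by +0.0000145°.
North–south shift: 0.0000478 × 111700 = 5.33926 m.
East–west at this latitude: 0.0000145° × 111700 × cos 78.7331° ≈ 0.0000145 × 21823.9 = 0.316447 m.
Hypotenuse of the two orthogonal shifts: √(5.33926² + 0.316447²) = 5.34863 m.

5 metres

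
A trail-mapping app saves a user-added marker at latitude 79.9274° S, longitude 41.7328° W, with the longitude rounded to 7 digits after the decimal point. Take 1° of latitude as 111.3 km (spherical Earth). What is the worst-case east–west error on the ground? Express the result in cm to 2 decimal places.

Rounding to 7 decimal places leaves the longitude within ±5e-08° of the true value.
One degree of longitude at 79.9274° is 111300 × cos 79.9274° ≈ 111300 × 0.1749 = 19465.9 m.
Maximum E–W displacement: 5e-08 × 19465.9 = 0.000973296 m.
That is 0.000973296 m = 0.09733 cm.

0.10 cm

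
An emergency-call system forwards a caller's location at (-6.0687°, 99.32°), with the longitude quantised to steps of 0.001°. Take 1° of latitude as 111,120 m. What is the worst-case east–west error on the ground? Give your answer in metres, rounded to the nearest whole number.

With a 0.001° grid the true value lies within half a step, ±0.001°/2 = ±0.0005°, of the stored one.
Parallels shrink by cos φ, so at 6.0687° a degree of longitude is 111120 × 0.9944 ≈ 110497 m.
Maximum E–W displacement: 0.0005 × 110497 = 55.2486 m.

55 metres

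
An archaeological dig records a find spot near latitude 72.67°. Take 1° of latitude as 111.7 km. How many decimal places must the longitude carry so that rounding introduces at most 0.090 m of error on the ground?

6 decimal places

At 72.67° one degree of longitude covers 111700 × cos 72.67° ≈ 111700 × 0.2979 ≈ 33272.6 m.
With N decimal places the half-ulp bound is 0.5·10⁻ᴺ°, or 0.5·10⁻ᴺ × 33272.6 m on the ground.
Setting 16636.3 × 10⁻ᴺ ≤ 0.090 gives 10ᴺ ≥ 1.848e+05, i.e. N ≥ 5.27.
So 6 decimal places suffice (0.0166 m); 5 would allow up to 0.166 m.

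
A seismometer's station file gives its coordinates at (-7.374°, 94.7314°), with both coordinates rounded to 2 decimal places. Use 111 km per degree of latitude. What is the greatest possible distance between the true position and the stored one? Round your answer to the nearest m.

Rounding to 2 decimal places leaves each coordinate within ±0.005° of the true value.
N–S: 0.005° × 111000 m/° = 555 m.
E–W at 7.374°: 0.005° × 111000 × cos 7.374° = 0.005 × 111000 × 0.9917 ≈ 550.41 m.
The two errors are perpendicular, so the maximum displacement is √(555² + 550.41²) ≈ 781.65 m.

782 m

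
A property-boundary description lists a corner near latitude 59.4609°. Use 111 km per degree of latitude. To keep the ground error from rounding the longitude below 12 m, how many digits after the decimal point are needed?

At 59.4609° one degree of longitude covers 111000 × cos 59.4609° ≈ 111000 × 0.5081 ≈ 56402 m.
With N decimal places the half-ulp bound is 0.5·10⁻ᴺ°, or 0.5·10⁻ᴺ × 56402 m on the ground.
Setting 28201 × 10⁻ᴺ ≤ 12 gives 10ᴺ ≥ 2350, i.e. N ≥ 3.37.
So 4 decimal places suffice (2.82 m); 3 would allow up to 28.2 m.

4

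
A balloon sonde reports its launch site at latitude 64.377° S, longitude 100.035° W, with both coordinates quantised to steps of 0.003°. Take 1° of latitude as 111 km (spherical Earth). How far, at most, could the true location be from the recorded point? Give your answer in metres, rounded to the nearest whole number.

With a 0.003° grid the true value lies within half a step, ±0.003°/2 = ±0.0015°, of the stored one.
N–S: 0.0015° × 111000 m/° = 166.5 m.
Longitude error → 0.0015 × 111000 × cos 64.377° = 0.0015 × 111000 × 0.4324 ≈ 72.0025 m.
The two errors are perpendicular, so the maximum displacement is √(166.5² + 72.0025²) ≈ 181.402 m.

181 metres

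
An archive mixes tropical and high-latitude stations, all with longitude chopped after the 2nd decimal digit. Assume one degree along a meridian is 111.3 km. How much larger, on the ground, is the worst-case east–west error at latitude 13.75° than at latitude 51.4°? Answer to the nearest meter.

387 meters

Truncating at 2 decimal places can drop up to a full unit in the last place, so the longitude may be off by as much as 0.01°.
At 13.75°: 0.01° × 111300 × cos 13.75° = 0.01 × 111300 × 0.9713 ≈ 1081.1 m.
Error at 51.4° = 0.01° × 111300 × cos 51.4° ≈ 1113 × 0.6239 = 694.38 m.
So the lower-latitude error exceeds the higher by 1081.1 − 694.38 = 386.73 m.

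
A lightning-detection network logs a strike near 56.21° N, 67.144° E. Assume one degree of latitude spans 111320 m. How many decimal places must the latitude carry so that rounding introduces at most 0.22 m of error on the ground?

6

One degree of latitude covers 111320 m.
Rounding to N decimal places gives at most 0.5 × 10⁻ᴺ degrees of error, i.e. 0.5 × 10⁻ᴺ × 111320 m.
Need 0.5 × 111320 × 10⁻ᴺ ≤ 0.22 → 10⁻ᴺ ≤ 3.953e-06, so N ≥ 5.40.
At 5 places the error can reach 0.557 m, but 6 places keeps it to 0.0557 m.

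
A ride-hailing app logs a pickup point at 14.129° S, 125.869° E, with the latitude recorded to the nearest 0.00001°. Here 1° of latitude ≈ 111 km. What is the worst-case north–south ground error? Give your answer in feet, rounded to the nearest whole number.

Rounding to 5 decimal places leaves the latitude within ±5e-06° of the true value.
Along the meridian that is 5e-06° × 111000 m/° = 0.555 m.
Converting: 0.555 m × 3.2808 ft/m ≈ 1.8209 ft.

2 feet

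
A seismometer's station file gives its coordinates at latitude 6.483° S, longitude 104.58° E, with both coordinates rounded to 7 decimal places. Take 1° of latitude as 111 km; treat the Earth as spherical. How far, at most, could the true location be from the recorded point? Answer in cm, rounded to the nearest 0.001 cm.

Rounding to 7 decimal places leaves each coordinate within ±5e-08° of the true value.
Latitude error → 5e-08 × 111000 = 0.00555 m along the meridian.
E–W at 6.483°: 5e-08° × 111000 × cos 6.483° = 5e-08 × 111000 × 0.9936 ≈ 0.00551451 m.
Combining orthogonally: (0.00555² + 0.00551451²)^½ ≈ 0.00782383 m.
That is 0.00782383 m = 0.78238 cm.

0.782 cm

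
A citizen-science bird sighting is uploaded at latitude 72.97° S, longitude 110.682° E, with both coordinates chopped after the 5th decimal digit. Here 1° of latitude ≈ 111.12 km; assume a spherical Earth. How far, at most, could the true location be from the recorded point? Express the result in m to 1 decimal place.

Truncating at 5 decimal places can drop up to a full unit in the last place, so each coordinate may be off by as much as 1e-05°.
Latitude error → 1e-05 × 111120 = 1.1112 m along the meridian.
Longitude error → 1e-05 × 111120 × cos 72.97° = 1e-05 × 111120 × 0.2929 ≈ 0.32544 m.
Worst case both components are at the extreme and orthogonal: √(1.1112² + 0.32544²) ≈ 1.15788 m.

1.2 m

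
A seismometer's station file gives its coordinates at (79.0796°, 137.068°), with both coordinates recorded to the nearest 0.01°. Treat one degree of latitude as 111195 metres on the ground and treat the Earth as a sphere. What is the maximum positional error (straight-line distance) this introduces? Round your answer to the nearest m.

Rounding to 2 decimal places leaves each coordinate within ±0.005° of the true value.
N–S: 0.005° × 111195 m/° = 555.975 m.
Longitude error → 0.005 × 111195 × cos 79.0796° = 0.005 × 111195 × 0.1894 ≈ 105.327 m.
The two errors are perpendicular, so the maximum displacement is √(555.975² + 105.327²) ≈ 565.864 m.

566 m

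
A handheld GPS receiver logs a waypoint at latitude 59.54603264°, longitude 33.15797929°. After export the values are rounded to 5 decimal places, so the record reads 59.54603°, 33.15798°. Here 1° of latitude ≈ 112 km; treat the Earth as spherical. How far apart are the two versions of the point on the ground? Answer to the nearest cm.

30 cm

Δlat = 59.54603264 − 59.54603 = +0.00000264°; Δlon = 33.15797929 − 33.15798 = -0.00000071°.
N–S: 0.00000264° × 112000 m/° = 0.29568 m.
E–W at 59.546°: -0.00000071° × 112000 × cos 59.546° = -0.00000071 × 112000 × 0.5068 ≈ -0.0403044 m.
Combined displacement = (0.29568² + 0.0403044²)^½ ≈ 0.298414 m.
That is 0.298414 m = 29.841 cm.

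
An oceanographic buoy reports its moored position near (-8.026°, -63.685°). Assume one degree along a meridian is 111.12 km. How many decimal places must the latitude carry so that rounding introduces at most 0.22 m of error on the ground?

6 decimal places

One degree of latitude covers 111120 m.
With N decimal places the half-ulp bound is 0.5·10⁻ᴺ°, or 0.5·10⁻ᴺ × 111120 m on the ground.
Need 0.5 × 111120 × 10⁻ᴺ ≤ 0.22 → 10⁻ᴺ ≤ 3.960e-06, so N ≥ 5.40.
So 6 decimal places suffice (0.0556 m); 5 would allow up to 0.556 m.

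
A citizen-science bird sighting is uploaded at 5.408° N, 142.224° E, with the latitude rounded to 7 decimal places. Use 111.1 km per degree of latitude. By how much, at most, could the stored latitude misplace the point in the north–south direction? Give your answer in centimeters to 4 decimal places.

0.5555 centimeters

Rounding to 7 decimal places leaves the latitude within ±5e-08° of the true value.
So the N–S error is at most 5e-08 × 111100 = 0.005555 m.
That is 0.005555 m = 0.5555 cm.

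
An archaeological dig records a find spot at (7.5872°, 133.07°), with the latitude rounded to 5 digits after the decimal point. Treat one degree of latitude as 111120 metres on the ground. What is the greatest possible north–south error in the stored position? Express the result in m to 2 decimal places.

Rounding to 5 decimal places leaves the latitude within ±5e-06° of the true value.
So the N–S error is at most 5e-06 × 111120 = 0.5556 m.

0.56 m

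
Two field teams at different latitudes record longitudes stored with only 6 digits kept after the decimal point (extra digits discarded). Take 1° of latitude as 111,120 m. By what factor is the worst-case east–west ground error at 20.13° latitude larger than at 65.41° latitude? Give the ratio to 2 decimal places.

2.26

Truncating at 6 decimal places can drop up to a full unit in the last place, so the longitude may be off by as much as 1e-06°.
Error at 20.13° = 1e-06° × 111120 × cos 20.13° ≈ 0.11112 × 0.9389 = 0.10433 m.
Error at 65.41° = 1e-06° × 111120 × cos 65.41° ≈ 0.11112 × 0.4161 = 0.046239 m.
Ratio: 0.10433 / 0.046239 = cos 20.13° / cos 65.41° ≈ 2.2563.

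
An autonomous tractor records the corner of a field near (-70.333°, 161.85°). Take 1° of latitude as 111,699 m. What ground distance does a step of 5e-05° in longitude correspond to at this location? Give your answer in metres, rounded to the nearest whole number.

2 metres

One degree of longitude here spans 111699 × cos 70.333° = 111699 × 0.3366 ≈ 37592.6 m; 5e-05° of that is 1.87963 m.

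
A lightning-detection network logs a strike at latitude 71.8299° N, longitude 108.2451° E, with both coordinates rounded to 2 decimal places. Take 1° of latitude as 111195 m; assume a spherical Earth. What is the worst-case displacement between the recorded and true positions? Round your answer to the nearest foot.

1911 feet

Rounding to 2 decimal places leaves each coordinate within ±0.005° of the true value.
N–S: 0.005° × 111195 m/° = 555.975 m.
East–west component at 71.8299°: 0.005° × 111195 × cos 71.8299° ≈ 0.005 × 34675 ≈ 173.375 m.
Combining orthogonally: (555.975² + 173.375²)^½ ≈ 582.38 m.
In feet: 582.38 m ÷ 0.3048 ≈ 1910.7 ft.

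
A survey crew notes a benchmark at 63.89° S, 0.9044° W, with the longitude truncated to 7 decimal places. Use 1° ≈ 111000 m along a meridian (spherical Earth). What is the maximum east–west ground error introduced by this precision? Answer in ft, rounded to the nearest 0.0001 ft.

0.0160 ft

Truncating at 7 decimal places can drop up to a full unit in the last place, so the longitude may be off by as much as 1e-07°.
Parallels shrink by cos φ, so at 63.89° a degree of longitude is 111000 × 0.4401 ≈ 48850.6 m.
East–west error: 1e-07° × 48850.6 m/° ≈ 0.00488506 m.
Converting: 0.00488506 m × 3.2808 ft/m ≈ 0.016027 ft.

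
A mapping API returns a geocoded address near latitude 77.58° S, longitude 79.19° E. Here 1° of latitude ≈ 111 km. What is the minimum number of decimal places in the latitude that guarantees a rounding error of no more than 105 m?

3

One degree of latitude covers 111000 m.
N decimal places → at most half a unit in the last place, 0.5 × 10⁻ᴺ° = 111000/2 × 10⁻ᴺ m.
Setting 55500 × 10⁻ᴺ ≤ 105 gives 10ᴺ ≥ 528.6, i.e. N ≥ 2.72.
So 3 decimal places suffice (55.5 m); 2 would allow up to 555 m.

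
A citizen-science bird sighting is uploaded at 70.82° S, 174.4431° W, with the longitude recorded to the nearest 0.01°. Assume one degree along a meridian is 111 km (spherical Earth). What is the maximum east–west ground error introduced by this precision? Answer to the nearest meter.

Rounding to 2 decimal places leaves the longitude within ±0.005° of the true value.
Parallels shrink by cos φ, so at 70.82° a degree of longitude is 111000 × 0.3285 ≈ 36467.6 m.
So at most 0.005° × 36467.6 ≈ 182.338 m east–west.

182 meters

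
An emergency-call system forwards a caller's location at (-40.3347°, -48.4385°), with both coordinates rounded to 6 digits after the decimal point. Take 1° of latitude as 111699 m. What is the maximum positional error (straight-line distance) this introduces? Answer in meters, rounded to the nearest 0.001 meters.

0.070 meters

Rounding to 6 decimal places leaves each coordinate within ±5e-07° of the true value.
North–south component: 5e-07° × 111699 = 0.0558495 m.
Longitude error → 5e-07 × 111699 × cos 40.3347° = 5e-07 × 111699 × 0.7623 ≈ 0.0425728 m.
The two errors are perpendicular, so the maximum displacement is √(0.0558495² + 0.0425728²) ≈ 0.0702254 m.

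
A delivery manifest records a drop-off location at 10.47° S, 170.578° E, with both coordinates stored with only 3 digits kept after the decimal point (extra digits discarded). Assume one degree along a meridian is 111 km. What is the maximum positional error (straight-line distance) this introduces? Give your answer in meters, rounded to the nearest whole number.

156 meters

Truncating at 3 decimal places can drop up to a full unit in the last place, so each coordinate may be off by as much as 0.001°.
Latitude error → 0.001 × 111000 = 111 m along the meridian.
E–W at 10.47°: 0.001° × 111000 × cos 10.47° = 0.001 × 111000 × 0.9834 ≈ 109.152 m.
The two errors are perpendicular, so the maximum displacement is √(111² + 109.152²) ≈ 155.676 m.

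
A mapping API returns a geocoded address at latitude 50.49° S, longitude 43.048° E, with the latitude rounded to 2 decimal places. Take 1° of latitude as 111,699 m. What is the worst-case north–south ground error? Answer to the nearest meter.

558 meters

Rounding to 2 decimal places leaves the latitude within ±0.005° of the true value.
Along the meridian that is 0.005° × 111699 m/° = 558.495 m.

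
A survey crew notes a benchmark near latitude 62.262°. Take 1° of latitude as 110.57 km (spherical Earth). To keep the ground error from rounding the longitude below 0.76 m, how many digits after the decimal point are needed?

5

At 62.262° one degree of longitude covers 110570 × cos 62.262° ≈ 110570 × 0.4654 ≈ 51462.5 m.
With N decimal places the half-ulp bound is 0.5·10⁻ᴺ°, or 0.5·10⁻ᴺ × 51462.5 m on the ground.
Setting 25731.3 × 10⁻ᴺ ≤ 0.76 gives 10ᴺ ≥ 3.386e+04, i.e. N ≥ 4.53.
So 5 decimal places suffice (0.257 m); 4 would allow up to 2.57 m.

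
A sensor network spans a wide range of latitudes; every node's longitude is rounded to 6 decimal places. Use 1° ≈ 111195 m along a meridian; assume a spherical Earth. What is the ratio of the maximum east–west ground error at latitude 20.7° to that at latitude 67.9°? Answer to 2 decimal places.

Rounding to 6 decimal places leaves the longitude within ±5e-07° of the true value.
At 20.7°: 5e-07° × 111195 × cos 20.7° = 5e-07 × 111195 × 0.9354 ≈ 0.052008 m.
Error at 67.9° = 5e-07° × 111195 × cos 67.9° ≈ 0.055597 × 0.3762 = 0.020917 m.
The ratio reduces to cos 20.7° / cos 67.9° = 0.9354/0.3762 ≈ 2.4864.

2.49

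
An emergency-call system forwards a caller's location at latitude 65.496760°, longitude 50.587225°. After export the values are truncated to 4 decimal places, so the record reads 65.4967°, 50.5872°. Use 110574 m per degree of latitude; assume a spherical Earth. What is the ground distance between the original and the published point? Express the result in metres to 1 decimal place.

The latitude changed by +0.000060° and the longitude by +0.000025°.
North–south shift: 0.000060 × 110574 = 6.63444 m.
E–W at 65.4967°: 0.000025° × 110574 × cos 65.4967° = 0.000025 × 110574 × 0.4147 ≈ 1.1465 m.
Distance: √(6.63444² + 1.1465²) ≈ 6.73278 m.

6.7 metres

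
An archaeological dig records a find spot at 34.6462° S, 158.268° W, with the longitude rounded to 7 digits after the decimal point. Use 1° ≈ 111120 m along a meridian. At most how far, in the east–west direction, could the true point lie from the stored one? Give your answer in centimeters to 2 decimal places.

0.46 centimeters

Rounding to 7 decimal places leaves the longitude within ±5e-08° of the true value.
One degree of longitude at 34.6462° is 111120 × cos 34.6462° ≈ 111120 × 0.8227 = 91416 m.
Maximum E–W displacement: 5e-08 × 91416 = 0.0045708 m.
That is 0.0045708 m = 0.45708 cm.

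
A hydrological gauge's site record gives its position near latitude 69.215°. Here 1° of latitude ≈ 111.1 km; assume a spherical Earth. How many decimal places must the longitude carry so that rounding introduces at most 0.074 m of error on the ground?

6 decimal places

At 69.215° one degree of longitude covers 111100 × cos 69.215° ≈ 111100 × 0.3549 ≈ 39425.2 m.
With N decimal places the half-ulp bound is 0.5·10⁻ᴺ°, or 0.5·10⁻ᴺ × 39425.2 m on the ground.
Need 0.5 × 39425.2 × 10⁻ᴺ ≤ 0.074 → 10⁻ᴺ ≤ 3.754e-06, so N ≥ 5.43.
N = 5 would give 0.197 m (too coarse); N = 6 gives 0.0197 m ≤ 0.074 m.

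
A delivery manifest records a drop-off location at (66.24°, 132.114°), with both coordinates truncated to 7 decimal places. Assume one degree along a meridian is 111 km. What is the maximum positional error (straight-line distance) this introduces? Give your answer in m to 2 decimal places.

0.01 m

Truncating at 7 decimal places can drop up to a full unit in the last place, so each coordinate may be off by as much as 1e-07°.
Latitude error → 1e-07 × 111000 = 0.0111 m along the meridian.
E–W at 66.24°: 1e-07° × 111000 × cos 66.24° = 1e-07 × 111000 × 0.4029 ≈ 0.00447226 m.
Combining orthogonally: (0.0111² + 0.00447226²)^½ ≈ 0.0119671 m.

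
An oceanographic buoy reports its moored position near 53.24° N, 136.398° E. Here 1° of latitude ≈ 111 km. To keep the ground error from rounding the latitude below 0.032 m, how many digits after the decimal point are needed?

One degree of latitude covers 111000 m.
N decimal places → at most half a unit in the last place, 0.5 × 10⁻ᴺ° = 111000/2 × 10⁻ᴺ m.
Need 0.5 × 111000 × 10⁻ᴺ ≤ 0.032 → 10⁻ᴺ ≤ 5.766e-07, so N ≥ 6.24.
So 7 decimal places suffice (0.00555 m); 6 would allow up to 0.0555 m.

7 decimal places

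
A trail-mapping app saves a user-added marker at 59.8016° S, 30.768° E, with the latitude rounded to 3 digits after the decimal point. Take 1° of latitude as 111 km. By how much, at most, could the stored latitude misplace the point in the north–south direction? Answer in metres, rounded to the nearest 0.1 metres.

Rounding to 3 decimal places leaves the latitude within ±0.0005° of the true value.
North–south distance: 0.0005° × 111000 m/° = 55.5 m.

55.5 metres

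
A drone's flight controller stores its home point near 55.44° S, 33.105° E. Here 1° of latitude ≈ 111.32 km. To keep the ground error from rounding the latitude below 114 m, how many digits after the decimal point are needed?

One degree of latitude covers 111320 m.
With N decimal places the half-ulp bound is 0.5·10⁻ᴺ°, or 0.5·10⁻ᴺ × 111320 m on the ground.
Setting 55660 × 10⁻ᴺ ≤ 114 gives 10ᴺ ≥ 488.2, i.e. N ≥ 2.69.
At 2 places the error can reach 557 m, but 3 places keeps it to 55.7 m.

3 decimal places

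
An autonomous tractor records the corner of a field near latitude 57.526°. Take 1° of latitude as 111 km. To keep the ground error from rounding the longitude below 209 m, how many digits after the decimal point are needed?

At 57.526° one degree of longitude covers 111000 × cos 57.526° ≈ 111000 × 0.5369 ≈ 59597.8 m.
Rounding to N decimal places gives at most 0.5 × 10⁻ᴺ degrees of error, i.e. 0.5 × 10⁻ᴺ × 59597.8 m.
Need 0.5 × 59597.8 × 10⁻ᴺ ≤ 209 → 10⁻ᴺ ≤ 7.014e-03, so N ≥ 2.15.
At 2 places the error can reach 298 m, but 3 places keeps it to 29.8 m.

3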